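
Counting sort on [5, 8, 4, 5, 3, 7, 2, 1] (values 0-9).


Input: [5, 8, 4, 5, 3, 7, 2, 1]
Counts: [0, 1, 1, 1, 1, 2, 0, 1, 1, 0]

Sorted: [1, 2, 3, 4, 5, 5, 7, 8]


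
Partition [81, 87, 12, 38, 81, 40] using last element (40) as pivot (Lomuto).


Pivot: 40
  12 <= 40: swap -> [12, 87, 81, 38, 81, 40]
  38 <= 40: swap -> [12, 38, 81, 87, 81, 40]
Place pivot at 2: [12, 38, 40, 87, 81, 81]

Partitioned: [12, 38, 40, 87, 81, 81]


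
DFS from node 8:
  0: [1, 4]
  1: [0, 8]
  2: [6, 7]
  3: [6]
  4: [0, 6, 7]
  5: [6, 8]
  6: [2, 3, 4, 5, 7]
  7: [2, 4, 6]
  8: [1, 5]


Visit 8, push [5, 1]
Visit 1, push [0]
Visit 0, push [4]
Visit 4, push [7, 6]
Visit 6, push [7, 5, 3, 2]
Visit 2, push [7]
Visit 7, push []
Visit 3, push []
Visit 5, push []

DFS order: [8, 1, 0, 4, 6, 2, 7, 3, 5]


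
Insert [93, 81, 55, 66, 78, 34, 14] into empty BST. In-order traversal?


Insert 93: root
Insert 81: L from 93
Insert 55: L from 93 -> L from 81
Insert 66: L from 93 -> L from 81 -> R from 55
Insert 78: L from 93 -> L from 81 -> R from 55 -> R from 66
Insert 34: L from 93 -> L from 81 -> L from 55
Insert 14: L from 93 -> L from 81 -> L from 55 -> L from 34

In-order: [14, 34, 55, 66, 78, 81, 93]


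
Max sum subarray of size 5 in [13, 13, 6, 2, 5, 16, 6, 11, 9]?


[0:5]: 39
[1:6]: 42
[2:7]: 35
[3:8]: 40
[4:9]: 47

Max: 47 at [4:9]


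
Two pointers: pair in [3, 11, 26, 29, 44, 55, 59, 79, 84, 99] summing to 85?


lo=0(3)+hi=9(99)=102
lo=0(3)+hi=8(84)=87
lo=0(3)+hi=7(79)=82
lo=1(11)+hi=7(79)=90
lo=1(11)+hi=6(59)=70
lo=2(26)+hi=6(59)=85

Yes: 26+59=85


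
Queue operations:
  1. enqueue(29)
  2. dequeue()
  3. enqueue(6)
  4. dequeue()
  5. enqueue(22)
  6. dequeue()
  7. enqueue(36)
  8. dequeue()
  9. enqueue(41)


enqueue(29) -> [29]
dequeue()->29, []
enqueue(6) -> [6]
dequeue()->6, []
enqueue(22) -> [22]
dequeue()->22, []
enqueue(36) -> [36]
dequeue()->36, []
enqueue(41) -> [41]

Final queue: [41]


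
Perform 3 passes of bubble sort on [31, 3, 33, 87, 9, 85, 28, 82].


Initial: [31, 3, 33, 87, 9, 85, 28, 82]
Pass 1: [3, 31, 33, 9, 85, 28, 82, 87] (5 swaps)
Pass 2: [3, 31, 9, 33, 28, 82, 85, 87] (3 swaps)
Pass 3: [3, 9, 31, 28, 33, 82, 85, 87] (2 swaps)

After 3 passes: [3, 9, 31, 28, 33, 82, 85, 87]


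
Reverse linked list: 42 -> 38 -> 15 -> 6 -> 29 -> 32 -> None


Step 1: curr=42, set curr.next=prev(None) | reversed so far: 42
Step 2: curr=38, set curr.next=prev(42) | reversed so far: 38 -> 42
Step 3: curr=15, set curr.next=prev(38) | reversed so far: 15 -> 38 -> 42
Step 4: curr=6, set curr.next=prev(15) | reversed so far: 6 -> 15 -> 38 -> 42
Step 5: curr=29, set curr.next=prev(6) | reversed so far: 29 -> 6 -> 15 -> 38 -> 42
Step 6: curr=32, set curr.next=prev(29) | reversed so far: 32 -> 29 -> 6 -> 15 -> 38 -> 42

32 -> 29 -> 6 -> 15 -> 38 -> 42 -> None


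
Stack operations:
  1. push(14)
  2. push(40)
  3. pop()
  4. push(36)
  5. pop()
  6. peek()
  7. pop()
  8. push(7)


push(14) -> [14]
push(40) -> [14, 40]
pop()->40, [14]
push(36) -> [14, 36]
pop()->36, [14]
peek()->14
pop()->14, []
push(7) -> [7]

Final stack: [7]


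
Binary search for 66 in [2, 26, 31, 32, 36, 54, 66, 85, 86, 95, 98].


Step 1: lo=0, hi=10, mid=5, val=54
Step 2: lo=6, hi=10, mid=8, val=86
Step 3: lo=6, hi=7, mid=6, val=66

Found at index 6


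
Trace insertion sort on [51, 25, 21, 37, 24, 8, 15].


Initial: [51, 25, 21, 37, 24, 8, 15]
Insert 25: [25, 51, 21, 37, 24, 8, 15]
Insert 21: [21, 25, 51, 37, 24, 8, 15]
Insert 37: [21, 25, 37, 51, 24, 8, 15]
Insert 24: [21, 24, 25, 37, 51, 8, 15]
Insert 8: [8, 21, 24, 25, 37, 51, 15]
Insert 15: [8, 15, 21, 24, 25, 37, 51]

Sorted: [8, 15, 21, 24, 25, 37, 51]


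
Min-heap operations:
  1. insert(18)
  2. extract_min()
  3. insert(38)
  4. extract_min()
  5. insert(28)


insert(18) -> [18]
extract_min()->18, []
insert(38) -> [38]
extract_min()->38, []
insert(28) -> [28]

Final heap: [28]


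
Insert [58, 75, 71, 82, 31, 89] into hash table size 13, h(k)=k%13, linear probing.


Insert 58: h=6 -> slot 6
Insert 75: h=10 -> slot 10
Insert 71: h=6, 1 probes -> slot 7
Insert 82: h=4 -> slot 4
Insert 31: h=5 -> slot 5
Insert 89: h=11 -> slot 11

Table: [None, None, None, None, 82, 31, 58, 71, None, None, 75, 89, None]


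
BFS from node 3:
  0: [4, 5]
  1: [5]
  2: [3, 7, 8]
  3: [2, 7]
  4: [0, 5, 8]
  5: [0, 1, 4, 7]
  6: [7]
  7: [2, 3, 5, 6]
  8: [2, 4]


Visit 3, enqueue [2, 7]
Visit 2, enqueue [8]
Visit 7, enqueue [5, 6]
Visit 8, enqueue [4]
Visit 5, enqueue [0, 1]
Visit 6, enqueue []
Visit 4, enqueue []
Visit 0, enqueue []
Visit 1, enqueue []

BFS order: [3, 2, 7, 8, 5, 6, 4, 0, 1]


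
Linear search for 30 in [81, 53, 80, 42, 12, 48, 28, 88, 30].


i=0: 81!=30
i=1: 53!=30
i=2: 80!=30
i=3: 42!=30
i=4: 12!=30
i=5: 48!=30
i=6: 28!=30
i=7: 88!=30
i=8: 30==30 found!

Found at 8, 9 comps


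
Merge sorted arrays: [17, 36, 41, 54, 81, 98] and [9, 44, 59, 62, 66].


Take 9 from B
Take 17 from A
Take 36 from A
Take 41 from A
Take 44 from B
Take 54 from A
Take 59 from B
Take 62 from B
Take 66 from B

Merged: [9, 17, 36, 41, 44, 54, 59, 62, 66, 81, 98]


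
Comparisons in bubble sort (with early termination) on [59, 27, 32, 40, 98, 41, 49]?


Algorithm: bubble sort (with early termination)
Input: [59, 27, 32, 40, 98, 41, 49]
Sorted: [27, 32, 40, 41, 49, 59, 98]

15


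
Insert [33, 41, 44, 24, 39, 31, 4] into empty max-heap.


Insert 33: [33]
Insert 41: [41, 33]
Insert 44: [44, 33, 41]
Insert 24: [44, 33, 41, 24]
Insert 39: [44, 39, 41, 24, 33]
Insert 31: [44, 39, 41, 24, 33, 31]
Insert 4: [44, 39, 41, 24, 33, 31, 4]

Final heap: [44, 39, 41, 24, 33, 31, 4]


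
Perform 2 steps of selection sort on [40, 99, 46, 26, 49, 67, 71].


Initial: [40, 99, 46, 26, 49, 67, 71]
Step 1: min=26 at 3
  Swap: [26, 99, 46, 40, 49, 67, 71]
Step 2: min=40 at 3
  Swap: [26, 40, 46, 99, 49, 67, 71]

After 2 steps: [26, 40, 46, 99, 49, 67, 71]


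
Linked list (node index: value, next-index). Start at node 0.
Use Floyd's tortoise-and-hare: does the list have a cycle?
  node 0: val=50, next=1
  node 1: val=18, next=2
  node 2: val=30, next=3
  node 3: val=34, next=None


Floyd's tortoise (slow, +1) and hare (fast, +2):
  init: slow=0, fast=0
  step 1: slow=1, fast=2
  step 2: fast 2->3->None, no cycle

Cycle: no


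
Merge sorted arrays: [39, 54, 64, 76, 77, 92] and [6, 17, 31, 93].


Take 6 from B
Take 17 from B
Take 31 from B
Take 39 from A
Take 54 from A
Take 64 from A
Take 76 from A
Take 77 from A
Take 92 from A

Merged: [6, 17, 31, 39, 54, 64, 76, 77, 92, 93]


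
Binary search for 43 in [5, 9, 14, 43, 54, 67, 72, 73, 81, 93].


Step 1: lo=0, hi=9, mid=4, val=54
Step 2: lo=0, hi=3, mid=1, val=9
Step 3: lo=2, hi=3, mid=2, val=14
Step 4: lo=3, hi=3, mid=3, val=43

Found at index 3


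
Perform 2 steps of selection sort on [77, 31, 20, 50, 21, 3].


Initial: [77, 31, 20, 50, 21, 3]
Step 1: min=3 at 5
  Swap: [3, 31, 20, 50, 21, 77]
Step 2: min=20 at 2
  Swap: [3, 20, 31, 50, 21, 77]

After 2 steps: [3, 20, 31, 50, 21, 77]


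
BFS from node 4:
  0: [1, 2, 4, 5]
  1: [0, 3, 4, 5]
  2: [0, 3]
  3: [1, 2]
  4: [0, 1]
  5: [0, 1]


Visit 4, enqueue [0, 1]
Visit 0, enqueue [2, 5]
Visit 1, enqueue [3]
Visit 2, enqueue []
Visit 5, enqueue []
Visit 3, enqueue []

BFS order: [4, 0, 1, 2, 5, 3]


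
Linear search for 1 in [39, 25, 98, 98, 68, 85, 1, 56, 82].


i=0: 39!=1
i=1: 25!=1
i=2: 98!=1
i=3: 98!=1
i=4: 68!=1
i=5: 85!=1
i=6: 1==1 found!

Found at 6, 7 comps


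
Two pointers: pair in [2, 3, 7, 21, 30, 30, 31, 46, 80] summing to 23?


lo=0(2)+hi=8(80)=82
lo=0(2)+hi=7(46)=48
lo=0(2)+hi=6(31)=33
lo=0(2)+hi=5(30)=32
lo=0(2)+hi=4(30)=32
lo=0(2)+hi=3(21)=23

Yes: 2+21=23


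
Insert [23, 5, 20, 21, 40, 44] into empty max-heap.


Insert 23: [23]
Insert 5: [23, 5]
Insert 20: [23, 5, 20]
Insert 21: [23, 21, 20, 5]
Insert 40: [40, 23, 20, 5, 21]
Insert 44: [44, 23, 40, 5, 21, 20]

Final heap: [44, 23, 40, 5, 21, 20]


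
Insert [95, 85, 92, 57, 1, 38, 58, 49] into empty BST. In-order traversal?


Insert 95: root
Insert 85: L from 95
Insert 92: L from 95 -> R from 85
Insert 57: L from 95 -> L from 85
Insert 1: L from 95 -> L from 85 -> L from 57
Insert 38: L from 95 -> L from 85 -> L from 57 -> R from 1
Insert 58: L from 95 -> L from 85 -> R from 57
Insert 49: L from 95 -> L from 85 -> L from 57 -> R from 1 -> R from 38

In-order: [1, 38, 49, 57, 58, 85, 92, 95]


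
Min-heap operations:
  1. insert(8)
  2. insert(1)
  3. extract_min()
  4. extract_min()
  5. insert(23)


insert(8) -> [8]
insert(1) -> [1, 8]
extract_min()->1, [8]
extract_min()->8, []
insert(23) -> [23]

Final heap: [23]


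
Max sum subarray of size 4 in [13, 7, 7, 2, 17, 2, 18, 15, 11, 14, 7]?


[0:4]: 29
[1:5]: 33
[2:6]: 28
[3:7]: 39
[4:8]: 52
[5:9]: 46
[6:10]: 58
[7:11]: 47

Max: 58 at [6:10]


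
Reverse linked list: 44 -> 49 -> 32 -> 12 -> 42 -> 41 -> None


Step 1: curr=44, set curr.next=prev(None) | reversed so far: 44
Step 2: curr=49, set curr.next=prev(44) | reversed so far: 49 -> 44
Step 3: curr=32, set curr.next=prev(49) | reversed so far: 32 -> 49 -> 44
Step 4: curr=12, set curr.next=prev(32) | reversed so far: 12 -> 32 -> 49 -> 44
Step 5: curr=42, set curr.next=prev(12) | reversed so far: 42 -> 12 -> 32 -> 49 -> 44
Step 6: curr=41, set curr.next=prev(42) | reversed so far: 41 -> 42 -> 12 -> 32 -> 49 -> 44

41 -> 42 -> 12 -> 32 -> 49 -> 44 -> None


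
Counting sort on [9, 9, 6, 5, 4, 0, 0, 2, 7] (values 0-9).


Input: [9, 9, 6, 5, 4, 0, 0, 2, 7]
Counts: [2, 0, 1, 0, 1, 1, 1, 1, 0, 2]

Sorted: [0, 0, 2, 4, 5, 6, 7, 9, 9]


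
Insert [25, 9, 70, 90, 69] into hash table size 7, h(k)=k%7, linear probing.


Insert 25: h=4 -> slot 4
Insert 9: h=2 -> slot 2
Insert 70: h=0 -> slot 0
Insert 90: h=6 -> slot 6
Insert 69: h=6, 2 probes -> slot 1

Table: [70, 69, 9, None, 25, None, 90]


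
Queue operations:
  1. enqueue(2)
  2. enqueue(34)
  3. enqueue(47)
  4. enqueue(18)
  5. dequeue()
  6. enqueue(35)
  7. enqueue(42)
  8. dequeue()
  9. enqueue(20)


enqueue(2) -> [2]
enqueue(34) -> [2, 34]
enqueue(47) -> [2, 34, 47]
enqueue(18) -> [2, 34, 47, 18]
dequeue()->2, [34, 47, 18]
enqueue(35) -> [34, 47, 18, 35]
enqueue(42) -> [34, 47, 18, 35, 42]
dequeue()->34, [47, 18, 35, 42]
enqueue(20) -> [47, 18, 35, 42, 20]

Final queue: [47, 18, 35, 42, 20]


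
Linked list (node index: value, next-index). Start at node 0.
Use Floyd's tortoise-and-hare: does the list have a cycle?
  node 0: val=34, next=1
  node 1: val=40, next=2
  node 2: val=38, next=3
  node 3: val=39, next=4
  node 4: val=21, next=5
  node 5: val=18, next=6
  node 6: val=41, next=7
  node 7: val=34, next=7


Floyd's tortoise (slow, +1) and hare (fast, +2):
  init: slow=0, fast=0
  step 1: slow=1, fast=2
  step 2: slow=2, fast=4
  step 3: slow=3, fast=6
  step 4: slow=4, fast=7
  step 5: slow=5, fast=7
  step 6: slow=6, fast=7
  step 7: slow=7, fast=7
  slow == fast at node 7: cycle detected

Cycle: yes


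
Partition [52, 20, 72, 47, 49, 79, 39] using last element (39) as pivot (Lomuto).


Pivot: 39
  20 <= 39: swap -> [20, 52, 72, 47, 49, 79, 39]
Place pivot at 1: [20, 39, 72, 47, 49, 79, 52]

Partitioned: [20, 39, 72, 47, 49, 79, 52]


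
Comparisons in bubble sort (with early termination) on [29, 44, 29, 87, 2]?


Algorithm: bubble sort (with early termination)
Input: [29, 44, 29, 87, 2]
Sorted: [2, 29, 29, 44, 87]

10


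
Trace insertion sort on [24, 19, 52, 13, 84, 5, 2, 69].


Initial: [24, 19, 52, 13, 84, 5, 2, 69]
Insert 19: [19, 24, 52, 13, 84, 5, 2, 69]
Insert 52: [19, 24, 52, 13, 84, 5, 2, 69]
Insert 13: [13, 19, 24, 52, 84, 5, 2, 69]
Insert 84: [13, 19, 24, 52, 84, 5, 2, 69]
Insert 5: [5, 13, 19, 24, 52, 84, 2, 69]
Insert 2: [2, 5, 13, 19, 24, 52, 84, 69]
Insert 69: [2, 5, 13, 19, 24, 52, 69, 84]

Sorted: [2, 5, 13, 19, 24, 52, 69, 84]


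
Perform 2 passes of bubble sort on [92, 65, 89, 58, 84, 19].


Initial: [92, 65, 89, 58, 84, 19]
Pass 1: [65, 89, 58, 84, 19, 92] (5 swaps)
Pass 2: [65, 58, 84, 19, 89, 92] (3 swaps)

After 2 passes: [65, 58, 84, 19, 89, 92]


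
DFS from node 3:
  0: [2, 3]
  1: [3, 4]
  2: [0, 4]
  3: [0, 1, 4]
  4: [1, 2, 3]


Visit 3, push [4, 1, 0]
Visit 0, push [2]
Visit 2, push [4]
Visit 4, push [1]
Visit 1, push []

DFS order: [3, 0, 2, 4, 1]


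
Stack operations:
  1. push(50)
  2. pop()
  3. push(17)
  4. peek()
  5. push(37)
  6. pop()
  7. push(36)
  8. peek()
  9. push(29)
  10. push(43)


push(50) -> [50]
pop()->50, []
push(17) -> [17]
peek()->17
push(37) -> [17, 37]
pop()->37, [17]
push(36) -> [17, 36]
peek()->36
push(29) -> [17, 36, 29]
push(43) -> [17, 36, 29, 43]

Final stack: [17, 36, 29, 43]


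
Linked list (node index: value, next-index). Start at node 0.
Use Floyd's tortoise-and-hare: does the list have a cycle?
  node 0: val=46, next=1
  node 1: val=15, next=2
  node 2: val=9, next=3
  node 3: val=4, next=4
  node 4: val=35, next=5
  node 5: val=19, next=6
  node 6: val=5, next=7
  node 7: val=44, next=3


Floyd's tortoise (slow, +1) and hare (fast, +2):
  init: slow=0, fast=0
  step 1: slow=1, fast=2
  step 2: slow=2, fast=4
  step 3: slow=3, fast=6
  step 4: slow=4, fast=3
  step 5: slow=5, fast=5
  slow == fast at node 5: cycle detected

Cycle: yes


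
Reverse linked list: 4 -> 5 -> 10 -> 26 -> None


Step 1: curr=4, set curr.next=prev(None) | reversed so far: 4
Step 2: curr=5, set curr.next=prev(4) | reversed so far: 5 -> 4
Step 3: curr=10, set curr.next=prev(5) | reversed so far: 10 -> 5 -> 4
Step 4: curr=26, set curr.next=prev(10) | reversed so far: 26 -> 10 -> 5 -> 4

26 -> 10 -> 5 -> 4 -> None


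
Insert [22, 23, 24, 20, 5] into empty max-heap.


Insert 22: [22]
Insert 23: [23, 22]
Insert 24: [24, 22, 23]
Insert 20: [24, 22, 23, 20]
Insert 5: [24, 22, 23, 20, 5]

Final heap: [24, 22, 23, 20, 5]


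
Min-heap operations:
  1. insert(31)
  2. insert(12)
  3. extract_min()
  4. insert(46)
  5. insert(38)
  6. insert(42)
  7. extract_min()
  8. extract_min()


insert(31) -> [31]
insert(12) -> [12, 31]
extract_min()->12, [31]
insert(46) -> [31, 46]
insert(38) -> [31, 46, 38]
insert(42) -> [31, 42, 38, 46]
extract_min()->31, [38, 42, 46]
extract_min()->38, [42, 46]

Final heap: [42, 46]


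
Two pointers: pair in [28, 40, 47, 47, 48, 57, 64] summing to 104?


lo=0(28)+hi=6(64)=92
lo=1(40)+hi=6(64)=104

Yes: 40+64=104


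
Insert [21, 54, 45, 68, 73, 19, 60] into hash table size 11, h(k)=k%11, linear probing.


Insert 21: h=10 -> slot 10
Insert 54: h=10, 1 probes -> slot 0
Insert 45: h=1 -> slot 1
Insert 68: h=2 -> slot 2
Insert 73: h=7 -> slot 7
Insert 19: h=8 -> slot 8
Insert 60: h=5 -> slot 5

Table: [54, 45, 68, None, None, 60, None, 73, 19, None, 21]


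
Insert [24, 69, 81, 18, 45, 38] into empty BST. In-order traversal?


Insert 24: root
Insert 69: R from 24
Insert 81: R from 24 -> R from 69
Insert 18: L from 24
Insert 45: R from 24 -> L from 69
Insert 38: R from 24 -> L from 69 -> L from 45

In-order: [18, 24, 38, 45, 69, 81]


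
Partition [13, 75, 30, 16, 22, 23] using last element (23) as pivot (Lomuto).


Pivot: 23
  13 <= 23: advance i (no swap)
  16 <= 23: swap -> [13, 16, 30, 75, 22, 23]
  22 <= 23: swap -> [13, 16, 22, 75, 30, 23]
Place pivot at 3: [13, 16, 22, 23, 30, 75]

Partitioned: [13, 16, 22, 23, 30, 75]


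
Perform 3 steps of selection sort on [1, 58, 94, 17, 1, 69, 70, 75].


Initial: [1, 58, 94, 17, 1, 69, 70, 75]
Step 1: min=1 at 0
  Swap: [1, 58, 94, 17, 1, 69, 70, 75]
Step 2: min=1 at 4
  Swap: [1, 1, 94, 17, 58, 69, 70, 75]
Step 3: min=17 at 3
  Swap: [1, 1, 17, 94, 58, 69, 70, 75]

After 3 steps: [1, 1, 17, 94, 58, 69, 70, 75]


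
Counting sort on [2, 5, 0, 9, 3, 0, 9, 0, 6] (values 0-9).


Input: [2, 5, 0, 9, 3, 0, 9, 0, 6]
Counts: [3, 0, 1, 1, 0, 1, 1, 0, 0, 2]

Sorted: [0, 0, 0, 2, 3, 5, 6, 9, 9]


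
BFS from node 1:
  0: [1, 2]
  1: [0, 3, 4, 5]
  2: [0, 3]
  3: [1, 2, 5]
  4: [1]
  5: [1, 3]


Visit 1, enqueue [0, 3, 4, 5]
Visit 0, enqueue [2]
Visit 3, enqueue []
Visit 4, enqueue []
Visit 5, enqueue []
Visit 2, enqueue []

BFS order: [1, 0, 3, 4, 5, 2]


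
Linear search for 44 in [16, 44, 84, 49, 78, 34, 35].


i=0: 16!=44
i=1: 44==44 found!

Found at 1, 2 comps


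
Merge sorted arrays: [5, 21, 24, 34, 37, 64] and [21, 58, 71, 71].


Take 5 from A
Take 21 from A
Take 21 from B
Take 24 from A
Take 34 from A
Take 37 from A
Take 58 from B
Take 64 from A

Merged: [5, 21, 21, 24, 34, 37, 58, 64, 71, 71]


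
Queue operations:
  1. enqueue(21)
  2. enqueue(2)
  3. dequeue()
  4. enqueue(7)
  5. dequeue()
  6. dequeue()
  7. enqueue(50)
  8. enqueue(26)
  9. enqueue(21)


enqueue(21) -> [21]
enqueue(2) -> [21, 2]
dequeue()->21, [2]
enqueue(7) -> [2, 7]
dequeue()->2, [7]
dequeue()->7, []
enqueue(50) -> [50]
enqueue(26) -> [50, 26]
enqueue(21) -> [50, 26, 21]

Final queue: [50, 26, 21]


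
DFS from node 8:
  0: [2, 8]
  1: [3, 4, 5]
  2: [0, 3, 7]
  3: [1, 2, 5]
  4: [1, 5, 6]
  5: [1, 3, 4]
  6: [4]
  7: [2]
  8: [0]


Visit 8, push [0]
Visit 0, push [2]
Visit 2, push [7, 3]
Visit 3, push [5, 1]
Visit 1, push [5, 4]
Visit 4, push [6, 5]
Visit 5, push []
Visit 6, push []
Visit 7, push []

DFS order: [8, 0, 2, 3, 1, 4, 5, 6, 7]


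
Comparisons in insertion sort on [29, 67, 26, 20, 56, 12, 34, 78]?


Algorithm: insertion sort
Input: [29, 67, 26, 20, 56, 12, 34, 78]
Sorted: [12, 20, 26, 29, 34, 56, 67, 78]

17


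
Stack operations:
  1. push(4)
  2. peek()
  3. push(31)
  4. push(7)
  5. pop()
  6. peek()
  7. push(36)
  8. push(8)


push(4) -> [4]
peek()->4
push(31) -> [4, 31]
push(7) -> [4, 31, 7]
pop()->7, [4, 31]
peek()->31
push(36) -> [4, 31, 36]
push(8) -> [4, 31, 36, 8]

Final stack: [4, 31, 36, 8]


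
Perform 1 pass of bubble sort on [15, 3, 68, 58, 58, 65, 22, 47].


Initial: [15, 3, 68, 58, 58, 65, 22, 47]
Pass 1: [3, 15, 58, 58, 65, 22, 47, 68] (6 swaps)

After 1 pass: [3, 15, 58, 58, 65, 22, 47, 68]


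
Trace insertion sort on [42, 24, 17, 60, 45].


Initial: [42, 24, 17, 60, 45]
Insert 24: [24, 42, 17, 60, 45]
Insert 17: [17, 24, 42, 60, 45]
Insert 60: [17, 24, 42, 60, 45]
Insert 45: [17, 24, 42, 45, 60]

Sorted: [17, 24, 42, 45, 60]


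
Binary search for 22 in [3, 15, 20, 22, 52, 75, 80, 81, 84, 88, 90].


Step 1: lo=0, hi=10, mid=5, val=75
Step 2: lo=0, hi=4, mid=2, val=20
Step 3: lo=3, hi=4, mid=3, val=22

Found at index 3


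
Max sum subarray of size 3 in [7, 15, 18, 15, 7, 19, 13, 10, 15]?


[0:3]: 40
[1:4]: 48
[2:5]: 40
[3:6]: 41
[4:7]: 39
[5:8]: 42
[6:9]: 38

Max: 48 at [1:4]


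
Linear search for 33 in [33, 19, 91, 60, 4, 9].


i=0: 33==33 found!

Found at 0, 1 comps


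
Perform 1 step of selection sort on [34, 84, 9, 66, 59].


Initial: [34, 84, 9, 66, 59]
Step 1: min=9 at 2
  Swap: [9, 84, 34, 66, 59]

After 1 step: [9, 84, 34, 66, 59]


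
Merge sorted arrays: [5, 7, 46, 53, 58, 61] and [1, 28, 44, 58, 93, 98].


Take 1 from B
Take 5 from A
Take 7 from A
Take 28 from B
Take 44 from B
Take 46 from A
Take 53 from A
Take 58 from A
Take 58 from B
Take 61 from A

Merged: [1, 5, 7, 28, 44, 46, 53, 58, 58, 61, 93, 98]


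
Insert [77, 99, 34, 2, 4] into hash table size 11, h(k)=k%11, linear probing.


Insert 77: h=0 -> slot 0
Insert 99: h=0, 1 probes -> slot 1
Insert 34: h=1, 1 probes -> slot 2
Insert 2: h=2, 1 probes -> slot 3
Insert 4: h=4 -> slot 4

Table: [77, 99, 34, 2, 4, None, None, None, None, None, None]


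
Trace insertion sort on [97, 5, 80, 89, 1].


Initial: [97, 5, 80, 89, 1]
Insert 5: [5, 97, 80, 89, 1]
Insert 80: [5, 80, 97, 89, 1]
Insert 89: [5, 80, 89, 97, 1]
Insert 1: [1, 5, 80, 89, 97]

Sorted: [1, 5, 80, 89, 97]


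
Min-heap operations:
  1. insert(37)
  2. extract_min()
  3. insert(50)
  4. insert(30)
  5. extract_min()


insert(37) -> [37]
extract_min()->37, []
insert(50) -> [50]
insert(30) -> [30, 50]
extract_min()->30, [50]

Final heap: [50]


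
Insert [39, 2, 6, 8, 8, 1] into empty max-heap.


Insert 39: [39]
Insert 2: [39, 2]
Insert 6: [39, 2, 6]
Insert 8: [39, 8, 6, 2]
Insert 8: [39, 8, 6, 2, 8]
Insert 1: [39, 8, 6, 2, 8, 1]

Final heap: [39, 8, 6, 2, 8, 1]


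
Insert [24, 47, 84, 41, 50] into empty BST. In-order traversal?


Insert 24: root
Insert 47: R from 24
Insert 84: R from 24 -> R from 47
Insert 41: R from 24 -> L from 47
Insert 50: R from 24 -> R from 47 -> L from 84

In-order: [24, 41, 47, 50, 84]


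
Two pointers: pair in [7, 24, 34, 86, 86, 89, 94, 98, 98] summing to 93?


lo=0(7)+hi=8(98)=105
lo=0(7)+hi=7(98)=105
lo=0(7)+hi=6(94)=101
lo=0(7)+hi=5(89)=96
lo=0(7)+hi=4(86)=93

Yes: 7+86=93


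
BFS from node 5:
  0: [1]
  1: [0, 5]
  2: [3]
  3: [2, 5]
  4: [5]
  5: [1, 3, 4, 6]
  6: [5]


Visit 5, enqueue [1, 3, 4, 6]
Visit 1, enqueue [0]
Visit 3, enqueue [2]
Visit 4, enqueue []
Visit 6, enqueue []
Visit 0, enqueue []
Visit 2, enqueue []

BFS order: [5, 1, 3, 4, 6, 0, 2]


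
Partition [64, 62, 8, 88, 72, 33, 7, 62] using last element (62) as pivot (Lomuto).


Pivot: 62
  62 <= 62: swap -> [62, 64, 8, 88, 72, 33, 7, 62]
  8 <= 62: swap -> [62, 8, 64, 88, 72, 33, 7, 62]
  33 <= 62: swap -> [62, 8, 33, 88, 72, 64, 7, 62]
  7 <= 62: swap -> [62, 8, 33, 7, 72, 64, 88, 62]
Place pivot at 4: [62, 8, 33, 7, 62, 64, 88, 72]

Partitioned: [62, 8, 33, 7, 62, 64, 88, 72]


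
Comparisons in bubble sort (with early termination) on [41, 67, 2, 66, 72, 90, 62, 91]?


Algorithm: bubble sort (with early termination)
Input: [41, 67, 2, 66, 72, 90, 62, 91]
Sorted: [2, 41, 62, 66, 67, 72, 90, 91]

25


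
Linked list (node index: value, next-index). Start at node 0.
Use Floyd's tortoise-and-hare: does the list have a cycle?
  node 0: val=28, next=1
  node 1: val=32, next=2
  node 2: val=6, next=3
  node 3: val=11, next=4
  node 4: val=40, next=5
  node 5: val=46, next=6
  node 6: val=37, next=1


Floyd's tortoise (slow, +1) and hare (fast, +2):
  init: slow=0, fast=0
  step 1: slow=1, fast=2
  step 2: slow=2, fast=4
  step 3: slow=3, fast=6
  step 4: slow=4, fast=2
  step 5: slow=5, fast=4
  step 6: slow=6, fast=6
  slow == fast at node 6: cycle detected

Cycle: yes


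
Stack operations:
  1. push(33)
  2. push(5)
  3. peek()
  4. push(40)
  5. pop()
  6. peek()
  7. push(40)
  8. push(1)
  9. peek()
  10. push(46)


push(33) -> [33]
push(5) -> [33, 5]
peek()->5
push(40) -> [33, 5, 40]
pop()->40, [33, 5]
peek()->5
push(40) -> [33, 5, 40]
push(1) -> [33, 5, 40, 1]
peek()->1
push(46) -> [33, 5, 40, 1, 46]

Final stack: [33, 5, 40, 1, 46]


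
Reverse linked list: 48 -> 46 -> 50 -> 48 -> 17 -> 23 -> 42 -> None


Step 1: curr=48, set curr.next=prev(None) | reversed so far: 48
Step 2: curr=46, set curr.next=prev(48) | reversed so far: 46 -> 48
Step 3: curr=50, set curr.next=prev(46) | reversed so far: 50 -> 46 -> 48
Step 4: curr=48, set curr.next=prev(50) | reversed so far: 48 -> 50 -> 46 -> 48
Step 5: curr=17, set curr.next=prev(48) | reversed so far: 17 -> 48 -> 50 -> 46 -> 48
Step 6: curr=23, set curr.next=prev(17) | reversed so far: 23 -> 17 -> 48 -> 50 -> 46 -> 48
Step 7: curr=42, set curr.next=prev(23) | reversed so far: 42 -> 23 -> 17 -> 48 -> 50 -> 46 -> 48

42 -> 23 -> 17 -> 48 -> 50 -> 46 -> 48 -> None


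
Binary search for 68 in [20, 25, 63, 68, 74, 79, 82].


Step 1: lo=0, hi=6, mid=3, val=68

Found at index 3


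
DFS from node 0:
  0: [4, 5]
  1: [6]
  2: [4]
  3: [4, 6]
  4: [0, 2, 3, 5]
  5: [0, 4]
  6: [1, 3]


Visit 0, push [5, 4]
Visit 4, push [5, 3, 2]
Visit 2, push []
Visit 3, push [6]
Visit 6, push [1]
Visit 1, push []
Visit 5, push []

DFS order: [0, 4, 2, 3, 6, 1, 5]


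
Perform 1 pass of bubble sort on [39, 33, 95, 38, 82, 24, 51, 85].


Initial: [39, 33, 95, 38, 82, 24, 51, 85]
Pass 1: [33, 39, 38, 82, 24, 51, 85, 95] (6 swaps)

After 1 pass: [33, 39, 38, 82, 24, 51, 85, 95]


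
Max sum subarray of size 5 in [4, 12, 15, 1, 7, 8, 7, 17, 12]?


[0:5]: 39
[1:6]: 43
[2:7]: 38
[3:8]: 40
[4:9]: 51

Max: 51 at [4:9]


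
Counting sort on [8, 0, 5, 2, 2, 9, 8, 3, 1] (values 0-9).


Input: [8, 0, 5, 2, 2, 9, 8, 3, 1]
Counts: [1, 1, 2, 1, 0, 1, 0, 0, 2, 1]

Sorted: [0, 1, 2, 2, 3, 5, 8, 8, 9]


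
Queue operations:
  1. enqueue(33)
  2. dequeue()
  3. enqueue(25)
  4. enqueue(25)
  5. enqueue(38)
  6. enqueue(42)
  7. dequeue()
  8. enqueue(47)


enqueue(33) -> [33]
dequeue()->33, []
enqueue(25) -> [25]
enqueue(25) -> [25, 25]
enqueue(38) -> [25, 25, 38]
enqueue(42) -> [25, 25, 38, 42]
dequeue()->25, [25, 38, 42]
enqueue(47) -> [25, 38, 42, 47]

Final queue: [25, 38, 42, 47]


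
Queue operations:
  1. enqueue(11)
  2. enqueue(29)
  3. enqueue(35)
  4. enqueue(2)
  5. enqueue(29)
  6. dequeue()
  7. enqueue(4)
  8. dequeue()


enqueue(11) -> [11]
enqueue(29) -> [11, 29]
enqueue(35) -> [11, 29, 35]
enqueue(2) -> [11, 29, 35, 2]
enqueue(29) -> [11, 29, 35, 2, 29]
dequeue()->11, [29, 35, 2, 29]
enqueue(4) -> [29, 35, 2, 29, 4]
dequeue()->29, [35, 2, 29, 4]

Final queue: [35, 2, 29, 4]


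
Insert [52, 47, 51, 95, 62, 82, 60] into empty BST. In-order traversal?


Insert 52: root
Insert 47: L from 52
Insert 51: L from 52 -> R from 47
Insert 95: R from 52
Insert 62: R from 52 -> L from 95
Insert 82: R from 52 -> L from 95 -> R from 62
Insert 60: R from 52 -> L from 95 -> L from 62

In-order: [47, 51, 52, 60, 62, 82, 95]


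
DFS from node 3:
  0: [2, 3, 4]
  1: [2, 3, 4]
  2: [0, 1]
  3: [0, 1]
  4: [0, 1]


Visit 3, push [1, 0]
Visit 0, push [4, 2]
Visit 2, push [1]
Visit 1, push [4]
Visit 4, push []

DFS order: [3, 0, 2, 1, 4]


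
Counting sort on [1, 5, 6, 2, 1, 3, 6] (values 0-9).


Input: [1, 5, 6, 2, 1, 3, 6]
Counts: [0, 2, 1, 1, 0, 1, 2, 0, 0, 0]

Sorted: [1, 1, 2, 3, 5, 6, 6]


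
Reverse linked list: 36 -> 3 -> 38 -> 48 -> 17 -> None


Step 1: curr=36, set curr.next=prev(None) | reversed so far: 36
Step 2: curr=3, set curr.next=prev(36) | reversed so far: 3 -> 36
Step 3: curr=38, set curr.next=prev(3) | reversed so far: 38 -> 3 -> 36
Step 4: curr=48, set curr.next=prev(38) | reversed so far: 48 -> 38 -> 3 -> 36
Step 5: curr=17, set curr.next=prev(48) | reversed so far: 17 -> 48 -> 38 -> 3 -> 36

17 -> 48 -> 38 -> 3 -> 36 -> None


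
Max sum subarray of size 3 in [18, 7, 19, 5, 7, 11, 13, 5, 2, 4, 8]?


[0:3]: 44
[1:4]: 31
[2:5]: 31
[3:6]: 23
[4:7]: 31
[5:8]: 29
[6:9]: 20
[7:10]: 11
[8:11]: 14

Max: 44 at [0:3]


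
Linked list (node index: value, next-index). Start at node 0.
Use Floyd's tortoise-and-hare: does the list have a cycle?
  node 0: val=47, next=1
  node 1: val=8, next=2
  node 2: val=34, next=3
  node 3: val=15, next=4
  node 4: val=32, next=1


Floyd's tortoise (slow, +1) and hare (fast, +2):
  init: slow=0, fast=0
  step 1: slow=1, fast=2
  step 2: slow=2, fast=4
  step 3: slow=3, fast=2
  step 4: slow=4, fast=4
  slow == fast at node 4: cycle detected

Cycle: yes


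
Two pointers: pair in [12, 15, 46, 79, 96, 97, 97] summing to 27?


lo=0(12)+hi=6(97)=109
lo=0(12)+hi=5(97)=109
lo=0(12)+hi=4(96)=108
lo=0(12)+hi=3(79)=91
lo=0(12)+hi=2(46)=58
lo=0(12)+hi=1(15)=27

Yes: 12+15=27


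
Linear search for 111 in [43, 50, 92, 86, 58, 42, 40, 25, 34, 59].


i=0: 43!=111
i=1: 50!=111
i=2: 92!=111
i=3: 86!=111
i=4: 58!=111
i=5: 42!=111
i=6: 40!=111
i=7: 25!=111
i=8: 34!=111
i=9: 59!=111

Not found, 10 comps


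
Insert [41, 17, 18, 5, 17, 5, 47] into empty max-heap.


Insert 41: [41]
Insert 17: [41, 17]
Insert 18: [41, 17, 18]
Insert 5: [41, 17, 18, 5]
Insert 17: [41, 17, 18, 5, 17]
Insert 5: [41, 17, 18, 5, 17, 5]
Insert 47: [47, 17, 41, 5, 17, 5, 18]

Final heap: [47, 17, 41, 5, 17, 5, 18]


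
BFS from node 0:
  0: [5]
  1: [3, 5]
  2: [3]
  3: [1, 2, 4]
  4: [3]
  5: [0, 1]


Visit 0, enqueue [5]
Visit 5, enqueue [1]
Visit 1, enqueue [3]
Visit 3, enqueue [2, 4]
Visit 2, enqueue []
Visit 4, enqueue []

BFS order: [0, 5, 1, 3, 2, 4]


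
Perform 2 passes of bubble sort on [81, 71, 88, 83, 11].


Initial: [81, 71, 88, 83, 11]
Pass 1: [71, 81, 83, 11, 88] (3 swaps)
Pass 2: [71, 81, 11, 83, 88] (1 swaps)

After 2 passes: [71, 81, 11, 83, 88]


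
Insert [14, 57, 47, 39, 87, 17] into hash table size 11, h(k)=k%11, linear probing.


Insert 14: h=3 -> slot 3
Insert 57: h=2 -> slot 2
Insert 47: h=3, 1 probes -> slot 4
Insert 39: h=6 -> slot 6
Insert 87: h=10 -> slot 10
Insert 17: h=6, 1 probes -> slot 7

Table: [None, None, 57, 14, 47, None, 39, 17, None, None, 87]


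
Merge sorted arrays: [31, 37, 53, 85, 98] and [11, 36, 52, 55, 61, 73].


Take 11 from B
Take 31 from A
Take 36 from B
Take 37 from A
Take 52 from B
Take 53 from A
Take 55 from B
Take 61 from B
Take 73 from B

Merged: [11, 31, 36, 37, 52, 53, 55, 61, 73, 85, 98]


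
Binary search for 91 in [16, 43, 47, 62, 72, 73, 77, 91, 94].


Step 1: lo=0, hi=8, mid=4, val=72
Step 2: lo=5, hi=8, mid=6, val=77
Step 3: lo=7, hi=8, mid=7, val=91

Found at index 7


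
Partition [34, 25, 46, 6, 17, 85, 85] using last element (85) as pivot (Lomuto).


Pivot: 85
  34 <= 85: advance i (no swap)
  25 <= 85: advance i (no swap)
  46 <= 85: advance i (no swap)
  6 <= 85: advance i (no swap)
  17 <= 85: advance i (no swap)
  85 <= 85: advance i (no swap)
Place pivot at 6: [34, 25, 46, 6, 17, 85, 85]

Partitioned: [34, 25, 46, 6, 17, 85, 85]


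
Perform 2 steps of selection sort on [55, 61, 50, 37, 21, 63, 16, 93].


Initial: [55, 61, 50, 37, 21, 63, 16, 93]
Step 1: min=16 at 6
  Swap: [16, 61, 50, 37, 21, 63, 55, 93]
Step 2: min=21 at 4
  Swap: [16, 21, 50, 37, 61, 63, 55, 93]

After 2 steps: [16, 21, 50, 37, 61, 63, 55, 93]


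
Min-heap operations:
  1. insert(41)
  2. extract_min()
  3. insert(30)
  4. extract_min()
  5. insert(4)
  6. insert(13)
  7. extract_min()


insert(41) -> [41]
extract_min()->41, []
insert(30) -> [30]
extract_min()->30, []
insert(4) -> [4]
insert(13) -> [4, 13]
extract_min()->4, [13]

Final heap: [13]


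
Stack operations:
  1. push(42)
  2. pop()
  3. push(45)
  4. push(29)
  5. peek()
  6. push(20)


push(42) -> [42]
pop()->42, []
push(45) -> [45]
push(29) -> [45, 29]
peek()->29
push(20) -> [45, 29, 20]

Final stack: [45, 29, 20]


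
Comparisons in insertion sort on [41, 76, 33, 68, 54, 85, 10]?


Algorithm: insertion sort
Input: [41, 76, 33, 68, 54, 85, 10]
Sorted: [10, 33, 41, 54, 68, 76, 85]

15


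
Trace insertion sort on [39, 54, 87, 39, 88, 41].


Initial: [39, 54, 87, 39, 88, 41]
Insert 54: [39, 54, 87, 39, 88, 41]
Insert 87: [39, 54, 87, 39, 88, 41]
Insert 39: [39, 39, 54, 87, 88, 41]
Insert 88: [39, 39, 54, 87, 88, 41]
Insert 41: [39, 39, 41, 54, 87, 88]

Sorted: [39, 39, 41, 54, 87, 88]


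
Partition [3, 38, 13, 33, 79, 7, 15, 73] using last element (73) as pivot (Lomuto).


Pivot: 73
  3 <= 73: advance i (no swap)
  38 <= 73: advance i (no swap)
  13 <= 73: advance i (no swap)
  33 <= 73: advance i (no swap)
  7 <= 73: swap -> [3, 38, 13, 33, 7, 79, 15, 73]
  15 <= 73: swap -> [3, 38, 13, 33, 7, 15, 79, 73]
Place pivot at 6: [3, 38, 13, 33, 7, 15, 73, 79]

Partitioned: [3, 38, 13, 33, 7, 15, 73, 79]


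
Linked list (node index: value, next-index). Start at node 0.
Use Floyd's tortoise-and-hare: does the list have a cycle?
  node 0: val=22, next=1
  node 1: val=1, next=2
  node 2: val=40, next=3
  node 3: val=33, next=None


Floyd's tortoise (slow, +1) and hare (fast, +2):
  init: slow=0, fast=0
  step 1: slow=1, fast=2
  step 2: fast 2->3->None, no cycle

Cycle: no


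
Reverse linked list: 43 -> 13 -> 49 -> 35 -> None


Step 1: curr=43, set curr.next=prev(None) | reversed so far: 43
Step 2: curr=13, set curr.next=prev(43) | reversed so far: 13 -> 43
Step 3: curr=49, set curr.next=prev(13) | reversed so far: 49 -> 13 -> 43
Step 4: curr=35, set curr.next=prev(49) | reversed so far: 35 -> 49 -> 13 -> 43

35 -> 49 -> 13 -> 43 -> None


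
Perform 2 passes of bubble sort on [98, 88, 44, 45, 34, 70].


Initial: [98, 88, 44, 45, 34, 70]
Pass 1: [88, 44, 45, 34, 70, 98] (5 swaps)
Pass 2: [44, 45, 34, 70, 88, 98] (4 swaps)

After 2 passes: [44, 45, 34, 70, 88, 98]


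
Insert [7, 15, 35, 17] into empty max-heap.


Insert 7: [7]
Insert 15: [15, 7]
Insert 35: [35, 7, 15]
Insert 17: [35, 17, 15, 7]

Final heap: [35, 17, 15, 7]


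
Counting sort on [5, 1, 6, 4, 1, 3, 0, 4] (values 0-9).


Input: [5, 1, 6, 4, 1, 3, 0, 4]
Counts: [1, 2, 0, 1, 2, 1, 1, 0, 0, 0]

Sorted: [0, 1, 1, 3, 4, 4, 5, 6]


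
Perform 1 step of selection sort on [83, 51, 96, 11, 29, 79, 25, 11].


Initial: [83, 51, 96, 11, 29, 79, 25, 11]
Step 1: min=11 at 3
  Swap: [11, 51, 96, 83, 29, 79, 25, 11]

After 1 step: [11, 51, 96, 83, 29, 79, 25, 11]


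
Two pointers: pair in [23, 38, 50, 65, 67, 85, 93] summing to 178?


lo=0(23)+hi=6(93)=116
lo=1(38)+hi=6(93)=131
lo=2(50)+hi=6(93)=143
lo=3(65)+hi=6(93)=158
lo=4(67)+hi=6(93)=160
lo=5(85)+hi=6(93)=178

Yes: 85+93=178


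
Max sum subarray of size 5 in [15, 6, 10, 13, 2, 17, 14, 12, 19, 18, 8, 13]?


[0:5]: 46
[1:6]: 48
[2:7]: 56
[3:8]: 58
[4:9]: 64
[5:10]: 80
[6:11]: 71
[7:12]: 70

Max: 80 at [5:10]


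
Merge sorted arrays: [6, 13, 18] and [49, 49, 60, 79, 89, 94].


Take 6 from A
Take 13 from A
Take 18 from A

Merged: [6, 13, 18, 49, 49, 60, 79, 89, 94]


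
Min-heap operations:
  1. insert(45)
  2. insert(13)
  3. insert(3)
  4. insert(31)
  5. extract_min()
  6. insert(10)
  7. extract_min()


insert(45) -> [45]
insert(13) -> [13, 45]
insert(3) -> [3, 45, 13]
insert(31) -> [3, 31, 13, 45]
extract_min()->3, [13, 31, 45]
insert(10) -> [10, 13, 45, 31]
extract_min()->10, [13, 31, 45]

Final heap: [13, 31, 45]


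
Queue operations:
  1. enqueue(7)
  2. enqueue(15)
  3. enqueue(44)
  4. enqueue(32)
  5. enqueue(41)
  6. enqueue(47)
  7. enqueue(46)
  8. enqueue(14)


enqueue(7) -> [7]
enqueue(15) -> [7, 15]
enqueue(44) -> [7, 15, 44]
enqueue(32) -> [7, 15, 44, 32]
enqueue(41) -> [7, 15, 44, 32, 41]
enqueue(47) -> [7, 15, 44, 32, 41, 47]
enqueue(46) -> [7, 15, 44, 32, 41, 47, 46]
enqueue(14) -> [7, 15, 44, 32, 41, 47, 46, 14]

Final queue: [7, 15, 44, 32, 41, 47, 46, 14]


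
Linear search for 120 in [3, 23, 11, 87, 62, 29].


i=0: 3!=120
i=1: 23!=120
i=2: 11!=120
i=3: 87!=120
i=4: 62!=120
i=5: 29!=120

Not found, 6 comps


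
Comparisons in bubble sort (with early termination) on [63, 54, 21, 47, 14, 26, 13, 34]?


Algorithm: bubble sort (with early termination)
Input: [63, 54, 21, 47, 14, 26, 13, 34]
Sorted: [13, 14, 21, 26, 34, 47, 54, 63]

28


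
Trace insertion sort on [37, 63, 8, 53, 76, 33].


Initial: [37, 63, 8, 53, 76, 33]
Insert 63: [37, 63, 8, 53, 76, 33]
Insert 8: [8, 37, 63, 53, 76, 33]
Insert 53: [8, 37, 53, 63, 76, 33]
Insert 76: [8, 37, 53, 63, 76, 33]
Insert 33: [8, 33, 37, 53, 63, 76]

Sorted: [8, 33, 37, 53, 63, 76]


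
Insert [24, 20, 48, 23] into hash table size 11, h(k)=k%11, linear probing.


Insert 24: h=2 -> slot 2
Insert 20: h=9 -> slot 9
Insert 48: h=4 -> slot 4
Insert 23: h=1 -> slot 1

Table: [None, 23, 24, None, 48, None, None, None, None, 20, None]


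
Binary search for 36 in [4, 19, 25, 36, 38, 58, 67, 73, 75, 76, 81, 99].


Step 1: lo=0, hi=11, mid=5, val=58
Step 2: lo=0, hi=4, mid=2, val=25
Step 3: lo=3, hi=4, mid=3, val=36

Found at index 3


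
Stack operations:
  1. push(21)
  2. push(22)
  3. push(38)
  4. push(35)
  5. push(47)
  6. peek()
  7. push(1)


push(21) -> [21]
push(22) -> [21, 22]
push(38) -> [21, 22, 38]
push(35) -> [21, 22, 38, 35]
push(47) -> [21, 22, 38, 35, 47]
peek()->47
push(1) -> [21, 22, 38, 35, 47, 1]

Final stack: [21, 22, 38, 35, 47, 1]


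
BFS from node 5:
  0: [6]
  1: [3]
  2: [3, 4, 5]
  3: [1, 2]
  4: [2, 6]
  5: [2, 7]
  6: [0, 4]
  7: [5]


Visit 5, enqueue [2, 7]
Visit 2, enqueue [3, 4]
Visit 7, enqueue []
Visit 3, enqueue [1]
Visit 4, enqueue [6]
Visit 1, enqueue []
Visit 6, enqueue [0]
Visit 0, enqueue []

BFS order: [5, 2, 7, 3, 4, 1, 6, 0]


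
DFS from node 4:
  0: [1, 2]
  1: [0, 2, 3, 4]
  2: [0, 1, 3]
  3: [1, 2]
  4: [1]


Visit 4, push [1]
Visit 1, push [3, 2, 0]
Visit 0, push [2]
Visit 2, push [3]
Visit 3, push []

DFS order: [4, 1, 0, 2, 3]


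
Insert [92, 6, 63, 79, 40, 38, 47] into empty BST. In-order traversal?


Insert 92: root
Insert 6: L from 92
Insert 63: L from 92 -> R from 6
Insert 79: L from 92 -> R from 6 -> R from 63
Insert 40: L from 92 -> R from 6 -> L from 63
Insert 38: L from 92 -> R from 6 -> L from 63 -> L from 40
Insert 47: L from 92 -> R from 6 -> L from 63 -> R from 40

In-order: [6, 38, 40, 47, 63, 79, 92]


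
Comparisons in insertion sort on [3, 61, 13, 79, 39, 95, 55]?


Algorithm: insertion sort
Input: [3, 61, 13, 79, 39, 95, 55]
Sorted: [3, 13, 39, 55, 61, 79, 95]

12


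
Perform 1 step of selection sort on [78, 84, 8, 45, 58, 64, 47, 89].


Initial: [78, 84, 8, 45, 58, 64, 47, 89]
Step 1: min=8 at 2
  Swap: [8, 84, 78, 45, 58, 64, 47, 89]

After 1 step: [8, 84, 78, 45, 58, 64, 47, 89]


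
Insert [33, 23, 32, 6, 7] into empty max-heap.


Insert 33: [33]
Insert 23: [33, 23]
Insert 32: [33, 23, 32]
Insert 6: [33, 23, 32, 6]
Insert 7: [33, 23, 32, 6, 7]

Final heap: [33, 23, 32, 6, 7]


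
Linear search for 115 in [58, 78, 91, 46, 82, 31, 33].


i=0: 58!=115
i=1: 78!=115
i=2: 91!=115
i=3: 46!=115
i=4: 82!=115
i=5: 31!=115
i=6: 33!=115

Not found, 7 comps


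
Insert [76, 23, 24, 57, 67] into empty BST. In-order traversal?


Insert 76: root
Insert 23: L from 76
Insert 24: L from 76 -> R from 23
Insert 57: L from 76 -> R from 23 -> R from 24
Insert 67: L from 76 -> R from 23 -> R from 24 -> R from 57

In-order: [23, 24, 57, 67, 76]


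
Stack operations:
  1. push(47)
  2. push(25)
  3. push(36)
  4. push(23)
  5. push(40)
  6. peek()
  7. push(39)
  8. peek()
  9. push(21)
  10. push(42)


push(47) -> [47]
push(25) -> [47, 25]
push(36) -> [47, 25, 36]
push(23) -> [47, 25, 36, 23]
push(40) -> [47, 25, 36, 23, 40]
peek()->40
push(39) -> [47, 25, 36, 23, 40, 39]
peek()->39
push(21) -> [47, 25, 36, 23, 40, 39, 21]
push(42) -> [47, 25, 36, 23, 40, 39, 21, 42]

Final stack: [47, 25, 36, 23, 40, 39, 21, 42]


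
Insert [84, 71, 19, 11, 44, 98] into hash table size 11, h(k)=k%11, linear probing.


Insert 84: h=7 -> slot 7
Insert 71: h=5 -> slot 5
Insert 19: h=8 -> slot 8
Insert 11: h=0 -> slot 0
Insert 44: h=0, 1 probes -> slot 1
Insert 98: h=10 -> slot 10

Table: [11, 44, None, None, None, 71, None, 84, 19, None, 98]


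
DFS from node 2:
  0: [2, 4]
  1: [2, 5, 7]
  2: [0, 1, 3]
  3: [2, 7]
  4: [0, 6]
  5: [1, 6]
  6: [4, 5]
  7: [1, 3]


Visit 2, push [3, 1, 0]
Visit 0, push [4]
Visit 4, push [6]
Visit 6, push [5]
Visit 5, push [1]
Visit 1, push [7]
Visit 7, push [3]
Visit 3, push []

DFS order: [2, 0, 4, 6, 5, 1, 7, 3]


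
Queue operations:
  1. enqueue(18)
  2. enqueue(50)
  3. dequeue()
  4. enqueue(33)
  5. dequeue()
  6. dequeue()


enqueue(18) -> [18]
enqueue(50) -> [18, 50]
dequeue()->18, [50]
enqueue(33) -> [50, 33]
dequeue()->50, [33]
dequeue()->33, []

Final queue: []


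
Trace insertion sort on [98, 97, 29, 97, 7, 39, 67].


Initial: [98, 97, 29, 97, 7, 39, 67]
Insert 97: [97, 98, 29, 97, 7, 39, 67]
Insert 29: [29, 97, 98, 97, 7, 39, 67]
Insert 97: [29, 97, 97, 98, 7, 39, 67]
Insert 7: [7, 29, 97, 97, 98, 39, 67]
Insert 39: [7, 29, 39, 97, 97, 98, 67]
Insert 67: [7, 29, 39, 67, 97, 97, 98]

Sorted: [7, 29, 39, 67, 97, 97, 98]


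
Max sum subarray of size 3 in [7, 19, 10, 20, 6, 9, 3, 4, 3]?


[0:3]: 36
[1:4]: 49
[2:5]: 36
[3:6]: 35
[4:7]: 18
[5:8]: 16
[6:9]: 10

Max: 49 at [1:4]


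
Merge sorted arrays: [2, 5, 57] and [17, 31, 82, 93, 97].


Take 2 from A
Take 5 from A
Take 17 from B
Take 31 from B
Take 57 from A

Merged: [2, 5, 17, 31, 57, 82, 93, 97]


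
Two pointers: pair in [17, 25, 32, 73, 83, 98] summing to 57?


lo=0(17)+hi=5(98)=115
lo=0(17)+hi=4(83)=100
lo=0(17)+hi=3(73)=90
lo=0(17)+hi=2(32)=49
lo=1(25)+hi=2(32)=57

Yes: 25+32=57


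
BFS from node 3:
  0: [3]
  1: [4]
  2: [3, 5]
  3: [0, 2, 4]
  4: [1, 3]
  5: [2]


Visit 3, enqueue [0, 2, 4]
Visit 0, enqueue []
Visit 2, enqueue [5]
Visit 4, enqueue [1]
Visit 5, enqueue []
Visit 1, enqueue []

BFS order: [3, 0, 2, 4, 5, 1]
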